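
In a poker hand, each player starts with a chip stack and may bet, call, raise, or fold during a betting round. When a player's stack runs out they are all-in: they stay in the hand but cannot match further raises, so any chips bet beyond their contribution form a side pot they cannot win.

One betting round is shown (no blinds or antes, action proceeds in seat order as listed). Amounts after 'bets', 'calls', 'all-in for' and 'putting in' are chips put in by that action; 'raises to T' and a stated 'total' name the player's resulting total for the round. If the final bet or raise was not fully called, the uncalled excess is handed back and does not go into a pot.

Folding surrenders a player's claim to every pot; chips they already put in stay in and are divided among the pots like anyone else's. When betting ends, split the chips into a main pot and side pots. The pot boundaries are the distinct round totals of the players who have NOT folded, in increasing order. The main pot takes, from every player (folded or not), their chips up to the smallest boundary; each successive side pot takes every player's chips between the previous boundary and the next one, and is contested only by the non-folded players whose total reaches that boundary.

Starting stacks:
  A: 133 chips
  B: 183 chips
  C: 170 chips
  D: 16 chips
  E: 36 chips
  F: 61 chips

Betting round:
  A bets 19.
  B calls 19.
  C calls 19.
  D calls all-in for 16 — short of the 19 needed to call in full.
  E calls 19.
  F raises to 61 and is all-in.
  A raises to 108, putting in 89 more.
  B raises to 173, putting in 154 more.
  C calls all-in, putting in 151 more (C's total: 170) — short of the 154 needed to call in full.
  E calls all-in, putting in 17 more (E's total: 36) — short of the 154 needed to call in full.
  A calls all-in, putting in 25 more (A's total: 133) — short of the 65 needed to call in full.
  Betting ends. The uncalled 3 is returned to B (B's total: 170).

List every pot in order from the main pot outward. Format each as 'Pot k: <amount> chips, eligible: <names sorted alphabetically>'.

Contributions (after 3 returned to B): A=133, B=170, C=170, D=16, E=36, F=61
Pot levels (distinct totals of non-folded players): 16, 36, 61, 133, 170
Layer 1-16: 16 each from A, B, C, D, E, F = 16*6 = 96 chips; eligible A, B, C, D, E, F
Layer 17-36: 20 each from A, B, C, E, F = 20*5 = 100 chips; eligible A, B, C, E, F
Layer 37-61: 25 each from A, B, C, F = 25*4 = 100 chips; eligible A, B, C, F
Layer 62-133: 72 each from A, B, C = 72*3 = 216 chips; eligible A, B, C
Layer 134-170: 37 each from B, C = 37*2 = 74 chips; eligible B, C

Pot 1: 96 chips, eligible: A, B, C, D, E, F
Pot 2: 100 chips, eligible: A, B, C, E, F
Pot 3: 100 chips, eligible: A, B, C, F
Pot 4: 216 chips, eligible: A, B, C
Pot 5: 74 chips, eligible: B, C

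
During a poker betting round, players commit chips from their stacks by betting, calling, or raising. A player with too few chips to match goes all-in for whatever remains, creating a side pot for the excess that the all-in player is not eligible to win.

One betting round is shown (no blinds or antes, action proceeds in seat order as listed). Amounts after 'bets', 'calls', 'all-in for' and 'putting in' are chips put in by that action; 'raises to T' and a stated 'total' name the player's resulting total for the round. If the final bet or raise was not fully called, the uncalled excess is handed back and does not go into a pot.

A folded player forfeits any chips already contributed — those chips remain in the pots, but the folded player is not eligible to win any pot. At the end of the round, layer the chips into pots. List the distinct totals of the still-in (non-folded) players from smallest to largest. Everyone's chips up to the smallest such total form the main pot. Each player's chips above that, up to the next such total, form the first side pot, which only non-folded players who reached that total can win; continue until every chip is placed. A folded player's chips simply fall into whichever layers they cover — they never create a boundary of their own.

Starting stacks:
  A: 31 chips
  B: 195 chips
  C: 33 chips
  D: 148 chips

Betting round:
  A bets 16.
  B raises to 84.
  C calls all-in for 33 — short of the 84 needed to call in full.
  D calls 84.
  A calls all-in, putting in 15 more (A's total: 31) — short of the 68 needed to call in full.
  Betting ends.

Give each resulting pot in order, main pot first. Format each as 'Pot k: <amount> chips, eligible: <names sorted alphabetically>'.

Pot 1: 124 chips, eligible: A, B, C, D
Pot 2: 6 chips, eligible: B, C, D
Pot 3: 102 chips, eligible: B, D

Derivation:
Contributions: A=31, B=84, C=33, D=84
Pot levels (distinct totals of non-folded players): 31, 33, 84
Layer 1-31: 31 each from A, B, C, D = 31*4 = 124 chips; eligible A, B, C, D
Layer 32-33: 2 each from B, C, D = 2*3 = 6 chips; eligible B, C, D
Layer 34-84: 51 each from B, D = 51*2 = 102 chips; eligible B, D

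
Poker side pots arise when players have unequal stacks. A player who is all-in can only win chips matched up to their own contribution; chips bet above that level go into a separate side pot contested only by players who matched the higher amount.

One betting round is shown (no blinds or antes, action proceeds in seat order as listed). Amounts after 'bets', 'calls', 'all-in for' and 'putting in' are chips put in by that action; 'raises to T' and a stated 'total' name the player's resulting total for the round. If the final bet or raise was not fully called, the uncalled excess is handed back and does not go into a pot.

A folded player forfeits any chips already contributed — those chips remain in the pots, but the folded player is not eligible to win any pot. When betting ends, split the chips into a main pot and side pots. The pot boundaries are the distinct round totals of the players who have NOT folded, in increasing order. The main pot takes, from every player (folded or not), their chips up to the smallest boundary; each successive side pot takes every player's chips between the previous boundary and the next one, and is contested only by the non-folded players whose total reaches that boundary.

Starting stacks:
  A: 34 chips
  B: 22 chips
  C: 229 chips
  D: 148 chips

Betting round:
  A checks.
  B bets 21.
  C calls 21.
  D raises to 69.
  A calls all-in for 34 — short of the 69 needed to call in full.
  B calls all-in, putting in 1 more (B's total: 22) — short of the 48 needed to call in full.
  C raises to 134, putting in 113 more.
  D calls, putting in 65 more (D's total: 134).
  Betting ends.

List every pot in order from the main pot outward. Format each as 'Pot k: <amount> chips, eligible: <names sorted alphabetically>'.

Pot 1: 88 chips, eligible: A, B, C, D
Pot 2: 36 chips, eligible: A, C, D
Pot 3: 200 chips, eligible: C, D

Derivation:
Contributions: A=34, B=22, C=134, D=134
Pot levels (distinct totals of non-folded players): 22, 34, 134
Layer 1-22: 22 each from A, B, C, D = 22*4 = 88 chips; eligible A, B, C, D
Layer 23-34: 12 each from A, C, D = 12*3 = 36 chips; eligible A, C, D
Layer 35-134: 100 each from C, D = 100*2 = 200 chips; eligible C, D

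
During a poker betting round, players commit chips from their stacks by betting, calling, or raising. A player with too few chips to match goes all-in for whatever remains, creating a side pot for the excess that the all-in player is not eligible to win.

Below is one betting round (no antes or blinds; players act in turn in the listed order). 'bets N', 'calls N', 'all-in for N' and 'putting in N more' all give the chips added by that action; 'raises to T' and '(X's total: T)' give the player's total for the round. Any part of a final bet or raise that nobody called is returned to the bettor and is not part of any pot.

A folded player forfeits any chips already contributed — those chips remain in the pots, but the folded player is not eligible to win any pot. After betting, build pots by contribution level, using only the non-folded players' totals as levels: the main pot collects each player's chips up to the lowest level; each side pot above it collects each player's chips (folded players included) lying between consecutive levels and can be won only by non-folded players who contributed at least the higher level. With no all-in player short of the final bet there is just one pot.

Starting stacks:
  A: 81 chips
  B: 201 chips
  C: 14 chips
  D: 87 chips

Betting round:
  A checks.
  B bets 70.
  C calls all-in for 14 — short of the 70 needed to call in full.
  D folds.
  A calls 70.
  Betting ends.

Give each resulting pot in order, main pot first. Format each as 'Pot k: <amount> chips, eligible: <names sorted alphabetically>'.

Contributions: A=70, B=70, C=14
Folded: D
Pot levels (distinct totals of non-folded players): 14, 70
Layer 1-14: 14 each from A, B, C = 14*3 = 42 chips; eligible A, B, C
Layer 15-70: 56 each from A, B = 56*2 = 112 chips; eligible A, B

Pot 1: 42 chips, eligible: A, B, C
Pot 2: 112 chips, eligible: A, B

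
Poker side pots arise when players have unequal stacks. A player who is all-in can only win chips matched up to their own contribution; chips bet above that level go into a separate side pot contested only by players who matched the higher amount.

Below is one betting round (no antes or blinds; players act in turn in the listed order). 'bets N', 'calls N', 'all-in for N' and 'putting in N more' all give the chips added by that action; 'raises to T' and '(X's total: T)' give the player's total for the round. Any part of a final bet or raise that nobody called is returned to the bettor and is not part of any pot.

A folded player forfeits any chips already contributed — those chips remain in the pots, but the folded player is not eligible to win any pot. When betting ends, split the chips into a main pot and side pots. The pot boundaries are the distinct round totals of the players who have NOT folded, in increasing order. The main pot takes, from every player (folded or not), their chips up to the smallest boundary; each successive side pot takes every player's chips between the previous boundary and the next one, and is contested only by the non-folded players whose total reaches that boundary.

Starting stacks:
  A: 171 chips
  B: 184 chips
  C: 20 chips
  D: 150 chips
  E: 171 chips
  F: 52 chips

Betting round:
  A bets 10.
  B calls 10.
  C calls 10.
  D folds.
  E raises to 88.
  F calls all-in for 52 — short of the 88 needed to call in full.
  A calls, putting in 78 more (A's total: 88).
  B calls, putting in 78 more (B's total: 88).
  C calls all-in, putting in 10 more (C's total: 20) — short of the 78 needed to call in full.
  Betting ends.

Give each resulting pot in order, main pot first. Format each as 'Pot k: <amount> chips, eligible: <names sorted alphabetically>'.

Contributions: A=88, B=88, C=20, E=88, F=52
Folded: D
Pot levels (distinct totals of non-folded players): 20, 52, 88
Layer 1-20: 20 each from A, B, C, E, F = 20*5 = 100 chips; eligible A, B, C, E, F
Layer 21-52: 32 each from A, B, E, F = 32*4 = 128 chips; eligible A, B, E, F
Layer 53-88: 36 each from A, B, E = 36*3 = 108 chips; eligible A, B, E

Pot 1: 100 chips, eligible: A, B, C, E, F
Pot 2: 128 chips, eligible: A, B, E, F
Pot 3: 108 chips, eligible: A, B, E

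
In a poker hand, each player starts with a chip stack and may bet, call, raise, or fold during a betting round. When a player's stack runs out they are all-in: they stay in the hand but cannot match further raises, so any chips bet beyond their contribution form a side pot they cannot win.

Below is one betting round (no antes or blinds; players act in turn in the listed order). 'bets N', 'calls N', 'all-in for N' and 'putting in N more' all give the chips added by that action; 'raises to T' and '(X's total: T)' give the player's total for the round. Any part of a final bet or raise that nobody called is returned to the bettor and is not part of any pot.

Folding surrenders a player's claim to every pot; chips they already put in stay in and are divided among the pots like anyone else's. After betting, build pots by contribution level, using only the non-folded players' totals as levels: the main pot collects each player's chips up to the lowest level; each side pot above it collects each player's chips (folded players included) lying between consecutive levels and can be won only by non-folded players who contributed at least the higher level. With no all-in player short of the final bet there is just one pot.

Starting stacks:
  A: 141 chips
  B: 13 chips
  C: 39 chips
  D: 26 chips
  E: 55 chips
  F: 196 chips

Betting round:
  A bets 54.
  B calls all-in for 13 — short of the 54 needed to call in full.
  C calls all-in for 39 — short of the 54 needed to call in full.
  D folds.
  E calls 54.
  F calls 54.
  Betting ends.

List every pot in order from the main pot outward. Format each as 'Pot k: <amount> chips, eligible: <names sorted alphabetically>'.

Pot 1: 65 chips, eligible: A, B, C, E, F
Pot 2: 104 chips, eligible: A, C, E, F
Pot 3: 45 chips, eligible: A, E, F

Derivation:
Contributions: A=54, B=13, C=39, E=54, F=54
Folded: D
Pot levels (distinct totals of non-folded players): 13, 39, 54
Layer 1-13: 13 each from A, B, C, E, F = 13*5 = 65 chips; eligible A, B, C, E, F
Layer 14-39: 26 each from A, C, E, F = 26*4 = 104 chips; eligible A, C, E, F
Layer 40-54: 15 each from A, E, F = 15*3 = 45 chips; eligible A, E, F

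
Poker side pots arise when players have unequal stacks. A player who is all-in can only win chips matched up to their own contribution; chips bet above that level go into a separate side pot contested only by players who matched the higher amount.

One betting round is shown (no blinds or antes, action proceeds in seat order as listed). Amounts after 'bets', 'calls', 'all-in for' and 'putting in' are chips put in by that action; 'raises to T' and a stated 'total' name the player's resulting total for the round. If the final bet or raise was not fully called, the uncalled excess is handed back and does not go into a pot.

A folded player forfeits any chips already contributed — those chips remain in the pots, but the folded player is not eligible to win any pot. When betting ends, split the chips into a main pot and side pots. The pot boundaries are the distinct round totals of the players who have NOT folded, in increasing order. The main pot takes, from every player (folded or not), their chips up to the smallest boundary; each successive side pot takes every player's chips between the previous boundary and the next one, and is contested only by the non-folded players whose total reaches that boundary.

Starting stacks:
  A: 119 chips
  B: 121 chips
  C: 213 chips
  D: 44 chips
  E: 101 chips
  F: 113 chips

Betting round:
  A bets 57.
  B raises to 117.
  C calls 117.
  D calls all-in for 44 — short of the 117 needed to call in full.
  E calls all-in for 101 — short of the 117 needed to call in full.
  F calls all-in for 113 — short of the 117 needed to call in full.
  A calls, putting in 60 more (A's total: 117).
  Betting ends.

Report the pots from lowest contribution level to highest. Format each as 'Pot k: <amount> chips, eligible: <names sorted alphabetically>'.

Pot 1: 264 chips, eligible: A, B, C, D, E, F
Pot 2: 285 chips, eligible: A, B, C, E, F
Pot 3: 48 chips, eligible: A, B, C, F
Pot 4: 12 chips, eligible: A, B, C

Derivation:
Contributions: A=117, B=117, C=117, D=44, E=101, F=113
Pot levels (distinct totals of non-folded players): 44, 101, 113, 117
Layer 1-44: 44 each from A, B, C, D, E, F = 44*6 = 264 chips; eligible A, B, C, D, E, F
Layer 45-101: 57 each from A, B, C, E, F = 57*5 = 285 chips; eligible A, B, C, E, F
Layer 102-113: 12 each from A, B, C, F = 12*4 = 48 chips; eligible A, B, C, F
Layer 114-117: 4 each from A, B, C = 4*3 = 12 chips; eligible A, B, C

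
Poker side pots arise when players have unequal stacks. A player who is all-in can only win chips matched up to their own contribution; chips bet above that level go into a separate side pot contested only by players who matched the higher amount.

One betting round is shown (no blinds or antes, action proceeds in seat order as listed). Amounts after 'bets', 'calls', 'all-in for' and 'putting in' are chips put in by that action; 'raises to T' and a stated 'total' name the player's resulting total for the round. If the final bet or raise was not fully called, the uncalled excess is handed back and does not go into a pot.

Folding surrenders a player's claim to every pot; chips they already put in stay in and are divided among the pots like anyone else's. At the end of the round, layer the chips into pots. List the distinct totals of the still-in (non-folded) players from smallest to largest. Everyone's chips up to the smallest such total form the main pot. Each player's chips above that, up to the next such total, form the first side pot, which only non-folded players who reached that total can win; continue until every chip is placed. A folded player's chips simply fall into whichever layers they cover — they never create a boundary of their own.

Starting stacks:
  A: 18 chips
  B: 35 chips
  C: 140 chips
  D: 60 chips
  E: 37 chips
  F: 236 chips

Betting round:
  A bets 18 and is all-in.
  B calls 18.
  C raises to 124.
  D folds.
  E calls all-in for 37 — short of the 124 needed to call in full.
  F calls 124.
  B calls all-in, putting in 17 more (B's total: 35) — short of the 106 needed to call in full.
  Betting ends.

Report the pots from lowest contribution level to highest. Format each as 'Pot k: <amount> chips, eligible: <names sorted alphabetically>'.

Pot 1: 90 chips, eligible: A, B, C, E, F
Pot 2: 68 chips, eligible: B, C, E, F
Pot 3: 6 chips, eligible: C, E, F
Pot 4: 174 chips, eligible: C, F

Derivation:
Contributions: A=18, B=35, C=124, E=37, F=124
Folded: D
Pot levels (distinct totals of non-folded players): 18, 35, 37, 124
Layer 1-18: 18 each from A, B, C, E, F = 18*5 = 90 chips; eligible A, B, C, E, F
Layer 19-35: 17 each from B, C, E, F = 17*4 = 68 chips; eligible B, C, E, F
Layer 36-37: 2 each from C, E, F = 2*3 = 6 chips; eligible C, E, F
Layer 38-124: 87 each from C, F = 87*2 = 174 chips; eligible C, F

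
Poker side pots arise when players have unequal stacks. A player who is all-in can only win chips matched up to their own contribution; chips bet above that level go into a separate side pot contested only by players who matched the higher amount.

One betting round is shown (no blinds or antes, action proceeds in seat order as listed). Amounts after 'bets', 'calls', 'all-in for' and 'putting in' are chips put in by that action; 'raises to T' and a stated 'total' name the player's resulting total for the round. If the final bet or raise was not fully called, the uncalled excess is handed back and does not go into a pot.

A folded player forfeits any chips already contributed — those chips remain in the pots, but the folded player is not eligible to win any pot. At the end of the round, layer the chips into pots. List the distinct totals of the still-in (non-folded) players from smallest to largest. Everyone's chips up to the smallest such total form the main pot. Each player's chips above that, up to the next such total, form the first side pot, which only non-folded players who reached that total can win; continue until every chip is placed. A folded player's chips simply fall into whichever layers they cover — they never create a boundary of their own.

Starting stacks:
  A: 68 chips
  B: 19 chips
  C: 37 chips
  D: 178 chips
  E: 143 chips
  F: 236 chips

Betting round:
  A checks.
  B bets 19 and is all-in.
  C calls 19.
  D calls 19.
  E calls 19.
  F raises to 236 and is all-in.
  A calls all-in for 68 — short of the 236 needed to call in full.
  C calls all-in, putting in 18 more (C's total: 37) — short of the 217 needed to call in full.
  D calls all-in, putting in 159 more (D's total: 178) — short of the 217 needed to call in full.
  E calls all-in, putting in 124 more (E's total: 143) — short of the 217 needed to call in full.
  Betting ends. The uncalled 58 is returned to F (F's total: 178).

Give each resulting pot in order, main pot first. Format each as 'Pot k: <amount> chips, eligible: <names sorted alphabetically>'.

Pot 1: 114 chips, eligible: A, B, C, D, E, F
Pot 2: 90 chips, eligible: A, C, D, E, F
Pot 3: 124 chips, eligible: A, D, E, F
Pot 4: 225 chips, eligible: D, E, F
Pot 5: 70 chips, eligible: D, F

Derivation:
Contributions (after 58 returned to F): A=68, B=19, C=37, D=178, E=143, F=178
Pot levels (distinct totals of non-folded players): 19, 37, 68, 143, 178
Layer 1-19: 19 each from A, B, C, D, E, F = 19*6 = 114 chips; eligible A, B, C, D, E, F
Layer 20-37: 18 each from A, C, D, E, F = 18*5 = 90 chips; eligible A, C, D, E, F
Layer 38-68: 31 each from A, D, E, F = 31*4 = 124 chips; eligible A, D, E, F
Layer 69-143: 75 each from D, E, F = 75*3 = 225 chips; eligible D, E, F
Layer 144-178: 35 each from D, F = 35*2 = 70 chips; eligible D, F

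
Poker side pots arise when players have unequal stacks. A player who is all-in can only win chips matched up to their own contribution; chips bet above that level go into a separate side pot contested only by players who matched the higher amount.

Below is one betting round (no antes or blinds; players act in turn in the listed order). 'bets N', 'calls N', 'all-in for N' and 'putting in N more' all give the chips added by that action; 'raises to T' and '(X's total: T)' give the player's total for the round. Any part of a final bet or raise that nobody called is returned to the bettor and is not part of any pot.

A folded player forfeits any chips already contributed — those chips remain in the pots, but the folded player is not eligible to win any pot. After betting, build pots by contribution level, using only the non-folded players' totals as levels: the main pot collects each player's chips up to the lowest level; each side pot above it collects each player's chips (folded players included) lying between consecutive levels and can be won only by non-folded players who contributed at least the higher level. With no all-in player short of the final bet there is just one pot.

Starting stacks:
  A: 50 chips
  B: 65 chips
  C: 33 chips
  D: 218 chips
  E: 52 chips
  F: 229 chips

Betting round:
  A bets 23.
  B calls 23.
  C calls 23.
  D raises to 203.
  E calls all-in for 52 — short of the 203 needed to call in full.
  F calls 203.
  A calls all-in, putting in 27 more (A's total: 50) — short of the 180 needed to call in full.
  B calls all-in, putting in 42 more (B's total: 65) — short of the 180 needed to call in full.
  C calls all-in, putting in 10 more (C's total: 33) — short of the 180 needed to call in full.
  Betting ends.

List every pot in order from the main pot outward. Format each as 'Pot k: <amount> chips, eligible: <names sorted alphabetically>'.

Contributions: A=50, B=65, C=33, D=203, E=52, F=203
Pot levels (distinct totals of non-folded players): 33, 50, 52, 65, 203
Layer 1-33: 33 each from A, B, C, D, E, F = 33*6 = 198 chips; eligible A, B, C, D, E, F
Layer 34-50: 17 each from A, B, D, E, F = 17*5 = 85 chips; eligible A, B, D, E, F
Layer 51-52: 2 each from B, D, E, F = 2*4 = 8 chips; eligible B, D, E, F
Layer 53-65: 13 each from B, D, F = 13*3 = 39 chips; eligible B, D, F
Layer 66-203: 138 each from D, F = 138*2 = 276 chips; eligible D, F

Pot 1: 198 chips, eligible: A, B, C, D, E, F
Pot 2: 85 chips, eligible: A, B, D, E, F
Pot 3: 8 chips, eligible: B, D, E, F
Pot 4: 39 chips, eligible: B, D, F
Pot 5: 276 chips, eligible: D, F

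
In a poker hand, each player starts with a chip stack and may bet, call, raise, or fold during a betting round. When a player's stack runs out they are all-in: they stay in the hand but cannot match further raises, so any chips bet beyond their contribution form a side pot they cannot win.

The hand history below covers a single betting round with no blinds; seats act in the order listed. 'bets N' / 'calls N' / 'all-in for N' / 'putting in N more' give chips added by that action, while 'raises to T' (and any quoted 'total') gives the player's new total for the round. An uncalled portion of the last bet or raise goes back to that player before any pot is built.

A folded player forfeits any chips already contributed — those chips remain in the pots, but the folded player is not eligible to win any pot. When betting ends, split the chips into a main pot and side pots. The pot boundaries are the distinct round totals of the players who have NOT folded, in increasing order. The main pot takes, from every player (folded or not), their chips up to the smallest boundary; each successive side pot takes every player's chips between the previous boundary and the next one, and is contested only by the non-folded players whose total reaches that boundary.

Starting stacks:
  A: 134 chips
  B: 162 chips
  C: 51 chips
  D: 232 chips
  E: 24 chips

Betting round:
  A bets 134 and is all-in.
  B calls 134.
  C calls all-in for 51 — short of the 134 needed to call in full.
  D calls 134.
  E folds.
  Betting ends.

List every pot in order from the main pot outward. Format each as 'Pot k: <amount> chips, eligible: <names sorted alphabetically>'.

Pot 1: 204 chips, eligible: A, B, C, D
Pot 2: 249 chips, eligible: A, B, D

Derivation:
Contributions: A=134, B=134, C=51, D=134
Folded: E
Pot levels (distinct totals of non-folded players): 51, 134
Layer 1-51: 51 each from A, B, C, D = 51*4 = 204 chips; eligible A, B, C, D
Layer 52-134: 83 each from A, B, D = 83*3 = 249 chips; eligible A, B, D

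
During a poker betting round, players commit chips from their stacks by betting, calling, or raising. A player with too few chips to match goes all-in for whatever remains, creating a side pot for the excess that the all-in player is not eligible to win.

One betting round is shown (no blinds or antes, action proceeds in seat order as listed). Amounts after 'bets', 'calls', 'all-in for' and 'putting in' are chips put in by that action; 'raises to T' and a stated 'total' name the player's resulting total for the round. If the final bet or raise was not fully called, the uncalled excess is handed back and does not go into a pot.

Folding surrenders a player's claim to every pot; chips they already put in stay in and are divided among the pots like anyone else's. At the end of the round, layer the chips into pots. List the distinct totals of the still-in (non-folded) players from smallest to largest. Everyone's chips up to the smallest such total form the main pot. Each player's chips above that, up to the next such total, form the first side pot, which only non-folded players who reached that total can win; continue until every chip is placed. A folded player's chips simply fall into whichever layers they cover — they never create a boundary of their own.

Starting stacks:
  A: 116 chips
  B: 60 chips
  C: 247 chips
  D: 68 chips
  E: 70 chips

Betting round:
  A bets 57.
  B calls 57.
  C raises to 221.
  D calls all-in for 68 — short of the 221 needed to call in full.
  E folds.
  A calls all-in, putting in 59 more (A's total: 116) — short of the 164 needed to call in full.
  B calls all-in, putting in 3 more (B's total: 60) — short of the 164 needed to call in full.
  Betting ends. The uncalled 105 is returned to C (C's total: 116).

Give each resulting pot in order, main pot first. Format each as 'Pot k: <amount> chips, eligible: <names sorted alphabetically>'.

Contributions (after 105 returned to C): A=116, B=60, C=116, D=68
Folded: E
Pot levels (distinct totals of non-folded players): 60, 68, 116
Layer 1-60: 60 each from A, B, C, D = 60*4 = 240 chips; eligible A, B, C, D
Layer 61-68: 8 each from A, C, D = 8*3 = 24 chips; eligible A, C, D
Layer 69-116: 48 each from A, C = 48*2 = 96 chips; eligible A, C

Pot 1: 240 chips, eligible: A, B, C, D
Pot 2: 24 chips, eligible: A, C, D
Pot 3: 96 chips, eligible: A, C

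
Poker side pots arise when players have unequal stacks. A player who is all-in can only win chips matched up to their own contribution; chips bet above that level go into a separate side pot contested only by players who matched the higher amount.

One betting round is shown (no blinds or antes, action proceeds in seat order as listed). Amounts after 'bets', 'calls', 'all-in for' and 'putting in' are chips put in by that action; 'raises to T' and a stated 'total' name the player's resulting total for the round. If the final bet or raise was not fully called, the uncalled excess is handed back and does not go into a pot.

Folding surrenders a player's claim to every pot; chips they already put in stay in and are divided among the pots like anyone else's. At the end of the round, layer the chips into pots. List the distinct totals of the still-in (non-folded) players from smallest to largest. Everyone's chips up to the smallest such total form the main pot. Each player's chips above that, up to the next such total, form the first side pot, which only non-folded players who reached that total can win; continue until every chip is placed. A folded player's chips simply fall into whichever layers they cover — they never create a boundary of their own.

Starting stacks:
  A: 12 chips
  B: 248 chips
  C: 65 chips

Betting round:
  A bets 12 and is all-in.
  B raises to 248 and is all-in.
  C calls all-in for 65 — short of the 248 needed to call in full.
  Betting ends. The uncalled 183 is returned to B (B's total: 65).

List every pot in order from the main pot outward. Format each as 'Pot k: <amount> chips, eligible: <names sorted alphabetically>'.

Contributions (after 183 returned to B): A=12, B=65, C=65
Pot levels (distinct totals of non-folded players): 12, 65
Layer 1-12: 12 each from A, B, C = 12*3 = 36 chips; eligible A, B, C
Layer 13-65: 53 each from B, C = 53*2 = 106 chips; eligible B, C

Pot 1: 36 chips, eligible: A, B, C
Pot 2: 106 chips, eligible: B, C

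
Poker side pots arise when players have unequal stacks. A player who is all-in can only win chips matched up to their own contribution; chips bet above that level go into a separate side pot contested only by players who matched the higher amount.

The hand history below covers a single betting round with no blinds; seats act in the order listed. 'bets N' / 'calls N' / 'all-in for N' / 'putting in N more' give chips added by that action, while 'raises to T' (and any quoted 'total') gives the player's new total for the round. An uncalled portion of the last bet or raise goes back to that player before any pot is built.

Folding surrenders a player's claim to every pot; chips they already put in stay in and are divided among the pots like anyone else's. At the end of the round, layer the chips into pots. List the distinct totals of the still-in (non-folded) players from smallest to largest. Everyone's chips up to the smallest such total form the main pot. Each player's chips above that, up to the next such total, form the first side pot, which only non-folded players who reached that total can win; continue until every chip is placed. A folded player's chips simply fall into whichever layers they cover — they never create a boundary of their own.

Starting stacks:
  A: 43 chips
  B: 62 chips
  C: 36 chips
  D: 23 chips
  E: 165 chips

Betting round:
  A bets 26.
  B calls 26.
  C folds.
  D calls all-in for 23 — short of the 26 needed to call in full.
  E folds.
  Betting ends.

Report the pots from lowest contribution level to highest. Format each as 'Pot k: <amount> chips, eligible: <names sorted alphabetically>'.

Contributions: A=26, B=26, D=23
Folded: C, E
Pot levels (distinct totals of non-folded players): 23, 26
Layer 1-23: 23 each from A, B, D = 23*3 = 69 chips; eligible A, B, D
Layer 24-26: 3 each from A, B = 3*2 = 6 chips; eligible A, B

Pot 1: 69 chips, eligible: A, B, D
Pot 2: 6 chips, eligible: A, B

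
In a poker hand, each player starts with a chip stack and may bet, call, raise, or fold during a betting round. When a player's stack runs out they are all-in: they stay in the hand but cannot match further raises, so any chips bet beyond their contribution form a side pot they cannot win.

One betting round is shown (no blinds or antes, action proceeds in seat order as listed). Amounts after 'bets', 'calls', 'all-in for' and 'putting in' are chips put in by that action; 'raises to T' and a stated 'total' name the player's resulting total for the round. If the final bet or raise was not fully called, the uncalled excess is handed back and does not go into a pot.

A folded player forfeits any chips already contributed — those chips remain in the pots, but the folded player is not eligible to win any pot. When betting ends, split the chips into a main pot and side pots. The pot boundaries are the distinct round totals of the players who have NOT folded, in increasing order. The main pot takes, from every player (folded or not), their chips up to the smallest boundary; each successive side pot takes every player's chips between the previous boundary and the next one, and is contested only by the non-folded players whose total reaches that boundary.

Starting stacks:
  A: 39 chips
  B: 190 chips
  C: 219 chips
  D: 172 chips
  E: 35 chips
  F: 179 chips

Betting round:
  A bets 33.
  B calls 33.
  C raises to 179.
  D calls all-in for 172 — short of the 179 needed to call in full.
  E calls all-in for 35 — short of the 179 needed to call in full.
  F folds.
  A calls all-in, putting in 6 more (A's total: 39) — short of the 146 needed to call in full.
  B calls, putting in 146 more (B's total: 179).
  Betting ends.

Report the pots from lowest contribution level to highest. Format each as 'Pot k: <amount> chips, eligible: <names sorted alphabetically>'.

Contributions: A=39, B=179, C=179, D=172, E=35
Folded: F
Pot levels (distinct totals of non-folded players): 35, 39, 172, 179
Layer 1-35: 35 each from A, B, C, D, E = 35*5 = 175 chips; eligible A, B, C, D, E
Layer 36-39: 4 each from A, B, C, D = 4*4 = 16 chips; eligible A, B, C, D
Layer 40-172: 133 each from B, C, D = 133*3 = 399 chips; eligible B, C, D
Layer 173-179: 7 each from B, C = 7*2 = 14 chips; eligible B, C

Pot 1: 175 chips, eligible: A, B, C, D, E
Pot 2: 16 chips, eligible: A, B, C, D
Pot 3: 399 chips, eligible: B, C, D
Pot 4: 14 chips, eligible: B, C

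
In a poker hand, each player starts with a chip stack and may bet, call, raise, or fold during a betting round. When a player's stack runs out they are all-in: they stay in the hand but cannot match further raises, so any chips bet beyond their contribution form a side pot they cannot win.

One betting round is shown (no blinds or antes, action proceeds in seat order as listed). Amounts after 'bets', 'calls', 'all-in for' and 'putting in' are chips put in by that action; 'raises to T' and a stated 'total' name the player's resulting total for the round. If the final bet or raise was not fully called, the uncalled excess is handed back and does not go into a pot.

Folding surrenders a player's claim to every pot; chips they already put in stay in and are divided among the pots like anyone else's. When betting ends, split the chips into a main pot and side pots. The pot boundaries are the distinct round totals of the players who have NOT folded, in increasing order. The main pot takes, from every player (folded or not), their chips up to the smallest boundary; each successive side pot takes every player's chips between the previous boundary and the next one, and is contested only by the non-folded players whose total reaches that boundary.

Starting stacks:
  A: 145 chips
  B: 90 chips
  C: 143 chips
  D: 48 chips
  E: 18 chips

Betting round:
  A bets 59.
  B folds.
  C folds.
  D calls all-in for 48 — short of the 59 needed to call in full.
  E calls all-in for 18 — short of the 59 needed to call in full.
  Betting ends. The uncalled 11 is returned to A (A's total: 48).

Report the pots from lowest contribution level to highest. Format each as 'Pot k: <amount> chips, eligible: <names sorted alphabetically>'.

Contributions (after 11 returned to A): A=48, D=48, E=18
Folded: B, C
Pot levels (distinct totals of non-folded players): 18, 48
Layer 1-18: 18 each from A, D, E = 18*3 = 54 chips; eligible A, D, E
Layer 19-48: 30 each from A, D = 30*2 = 60 chips; eligible A, D

Pot 1: 54 chips, eligible: A, D, E
Pot 2: 60 chips, eligible: A, D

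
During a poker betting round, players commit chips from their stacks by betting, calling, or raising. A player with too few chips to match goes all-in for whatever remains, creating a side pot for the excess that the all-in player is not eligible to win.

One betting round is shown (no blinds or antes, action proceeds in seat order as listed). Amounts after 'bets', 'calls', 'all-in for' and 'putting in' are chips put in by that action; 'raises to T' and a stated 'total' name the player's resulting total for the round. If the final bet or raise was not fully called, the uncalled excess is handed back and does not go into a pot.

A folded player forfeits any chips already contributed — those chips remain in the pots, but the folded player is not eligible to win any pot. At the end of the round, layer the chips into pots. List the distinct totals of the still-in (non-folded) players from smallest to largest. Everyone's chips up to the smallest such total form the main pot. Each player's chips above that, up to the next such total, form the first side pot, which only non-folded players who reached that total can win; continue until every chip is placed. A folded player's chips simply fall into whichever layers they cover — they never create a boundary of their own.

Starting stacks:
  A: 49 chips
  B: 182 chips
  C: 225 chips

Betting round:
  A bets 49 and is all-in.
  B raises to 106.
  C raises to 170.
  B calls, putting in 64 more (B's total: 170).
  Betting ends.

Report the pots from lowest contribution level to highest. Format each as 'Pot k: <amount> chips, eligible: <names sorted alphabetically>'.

Pot 1: 147 chips, eligible: A, B, C
Pot 2: 242 chips, eligible: B, C

Derivation:
Contributions: A=49, B=170, C=170
Pot levels (distinct totals of non-folded players): 49, 170
Layer 1-49: 49 each from A, B, C = 49*3 = 147 chips; eligible A, B, C
Layer 50-170: 121 each from B, C = 121*2 = 242 chips; eligible B, C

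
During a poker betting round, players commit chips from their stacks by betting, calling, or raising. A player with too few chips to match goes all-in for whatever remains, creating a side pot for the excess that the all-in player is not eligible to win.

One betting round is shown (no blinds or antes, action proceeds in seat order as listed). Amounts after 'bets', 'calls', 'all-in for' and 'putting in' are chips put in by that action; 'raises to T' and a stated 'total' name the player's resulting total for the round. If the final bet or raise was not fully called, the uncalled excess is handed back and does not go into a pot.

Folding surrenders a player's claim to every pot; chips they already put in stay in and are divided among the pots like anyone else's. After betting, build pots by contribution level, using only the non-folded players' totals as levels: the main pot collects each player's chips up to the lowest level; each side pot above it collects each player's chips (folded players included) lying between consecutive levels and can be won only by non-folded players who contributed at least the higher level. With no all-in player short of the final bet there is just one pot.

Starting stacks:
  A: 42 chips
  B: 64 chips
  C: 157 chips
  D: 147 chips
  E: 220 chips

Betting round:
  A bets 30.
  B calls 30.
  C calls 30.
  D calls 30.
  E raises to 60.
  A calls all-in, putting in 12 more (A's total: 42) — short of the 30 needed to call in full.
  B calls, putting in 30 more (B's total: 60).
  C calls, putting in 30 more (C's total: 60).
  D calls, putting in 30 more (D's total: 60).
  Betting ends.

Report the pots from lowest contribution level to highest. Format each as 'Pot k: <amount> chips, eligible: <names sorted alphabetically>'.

Pot 1: 210 chips, eligible: A, B, C, D, E
Pot 2: 72 chips, eligible: B, C, D, E

Derivation:
Contributions: A=42, B=60, C=60, D=60, E=60
Pot levels (distinct totals of non-folded players): 42, 60
Layer 1-42: 42 each from A, B, C, D, E = 42*5 = 210 chips; eligible A, B, C, D, E
Layer 43-60: 18 each from B, C, D, E = 18*4 = 72 chips; eligible B, C, D, E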